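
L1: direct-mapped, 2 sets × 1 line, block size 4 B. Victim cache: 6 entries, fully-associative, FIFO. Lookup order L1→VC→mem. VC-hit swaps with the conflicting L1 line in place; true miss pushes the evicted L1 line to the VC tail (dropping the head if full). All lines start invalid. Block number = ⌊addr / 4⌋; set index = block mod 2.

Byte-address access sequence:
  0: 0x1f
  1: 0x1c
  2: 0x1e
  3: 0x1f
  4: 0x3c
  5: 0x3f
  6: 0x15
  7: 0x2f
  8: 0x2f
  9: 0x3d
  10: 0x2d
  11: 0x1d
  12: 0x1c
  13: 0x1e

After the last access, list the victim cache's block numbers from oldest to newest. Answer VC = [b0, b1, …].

VC = [11, 15, 5]

0: 0x1f (blk 7, set 1) → MISS  vc=[]
1: 0x1c (blk 7, set 1) → L1-HIT  vc=[]
2: 0x1e (blk 7, set 1) → L1-HIT  vc=[]
3: 0x1f (blk 7, set 1) → L1-HIT  vc=[]
4: 0x3c (blk 15, set 1) → MISS  vc=[7]
5: 0x3f (blk 15, set 1) → L1-HIT  vc=[7]
6: 0x15 (blk 5, set 1) → MISS  vc=[7, 15]
7: 0x2f (blk 11, set 1) → MISS  vc=[7, 15, 5]
8: 0x2f (blk 11, set 1) → L1-HIT  vc=[7, 15, 5]
9: 0x3d (blk 15, set 1) → VC-HIT  vc=[7, 11, 5]
10: 0x2d (blk 11, set 1) → VC-HIT  vc=[7, 15, 5]
11: 0x1d (blk 7, set 1) → VC-HIT  vc=[11, 15, 5]
12: 0x1c (blk 7, set 1) → L1-HIT  vc=[11, 15, 5]
13: 0x1e (blk 7, set 1) → L1-HIT  vc=[11, 15, 5]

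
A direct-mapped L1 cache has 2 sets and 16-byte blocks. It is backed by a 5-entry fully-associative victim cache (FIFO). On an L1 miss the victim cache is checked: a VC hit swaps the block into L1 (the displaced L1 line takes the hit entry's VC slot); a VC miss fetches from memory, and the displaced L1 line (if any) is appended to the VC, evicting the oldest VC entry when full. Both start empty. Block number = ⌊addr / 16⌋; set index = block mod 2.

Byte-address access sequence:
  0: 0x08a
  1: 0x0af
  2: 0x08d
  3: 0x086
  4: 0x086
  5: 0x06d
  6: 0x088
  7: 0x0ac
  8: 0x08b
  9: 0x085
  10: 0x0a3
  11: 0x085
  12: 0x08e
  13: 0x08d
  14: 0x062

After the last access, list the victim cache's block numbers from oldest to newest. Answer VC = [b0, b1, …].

VC = [10, 8]

0: 0x8a (blk 8, set 0) → MISS  vc=[]
1: 0xaf (blk 10, set 0) → MISS  vc=[8]
2: 0x8d (blk 8, set 0) → VC-HIT  vc=[10]
3: 0x86 (blk 8, set 0) → L1-HIT  vc=[10]
4: 0x86 (blk 8, set 0) → L1-HIT  vc=[10]
5: 0x6d (blk 6, set 0) → MISS  vc=[10, 8]
6: 0x88 (blk 8, set 0) → VC-HIT  vc=[10, 6]
7: 0xac (blk 10, set 0) → VC-HIT  vc=[8, 6]
8: 0x8b (blk 8, set 0) → VC-HIT  vc=[10, 6]
9: 0x85 (blk 8, set 0) → L1-HIT  vc=[10, 6]
10: 0xa3 (blk 10, set 0) → VC-HIT  vc=[8, 6]
11: 0x85 (blk 8, set 0) → VC-HIT  vc=[10, 6]
12: 0x8e (blk 8, set 0) → L1-HIT  vc=[10, 6]
13: 0x8d (blk 8, set 0) → L1-HIT  vc=[10, 6]
14: 0x62 (blk 6, set 0) → VC-HIT  vc=[10, 8]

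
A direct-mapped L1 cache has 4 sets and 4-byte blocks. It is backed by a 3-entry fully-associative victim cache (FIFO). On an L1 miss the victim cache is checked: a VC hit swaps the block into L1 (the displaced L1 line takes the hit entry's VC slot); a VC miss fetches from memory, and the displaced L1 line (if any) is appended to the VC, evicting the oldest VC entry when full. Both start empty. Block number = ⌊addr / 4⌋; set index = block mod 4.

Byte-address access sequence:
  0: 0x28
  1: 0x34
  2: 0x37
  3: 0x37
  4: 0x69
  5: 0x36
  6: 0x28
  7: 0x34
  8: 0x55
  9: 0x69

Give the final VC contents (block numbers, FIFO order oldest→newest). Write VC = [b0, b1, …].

VC = [10, 13]

0: 0x28 (blk 10, set 2) → MISS  vc=[]
1: 0x34 (blk 13, set 1) → MISS  vc=[]
2: 0x37 (blk 13, set 1) → L1-HIT  vc=[]
3: 0x37 (blk 13, set 1) → L1-HIT  vc=[]
4: 0x69 (blk 26, set 2) → MISS  vc=[10]
5: 0x36 (blk 13, set 1) → L1-HIT  vc=[10]
6: 0x28 (blk 10, set 2) → VC-HIT  vc=[26]
7: 0x34 (blk 13, set 1) → L1-HIT  vc=[26]
8: 0x55 (blk 21, set 1) → MISS  vc=[26, 13]
9: 0x69 (blk 26, set 2) → VC-HIT  vc=[10, 13]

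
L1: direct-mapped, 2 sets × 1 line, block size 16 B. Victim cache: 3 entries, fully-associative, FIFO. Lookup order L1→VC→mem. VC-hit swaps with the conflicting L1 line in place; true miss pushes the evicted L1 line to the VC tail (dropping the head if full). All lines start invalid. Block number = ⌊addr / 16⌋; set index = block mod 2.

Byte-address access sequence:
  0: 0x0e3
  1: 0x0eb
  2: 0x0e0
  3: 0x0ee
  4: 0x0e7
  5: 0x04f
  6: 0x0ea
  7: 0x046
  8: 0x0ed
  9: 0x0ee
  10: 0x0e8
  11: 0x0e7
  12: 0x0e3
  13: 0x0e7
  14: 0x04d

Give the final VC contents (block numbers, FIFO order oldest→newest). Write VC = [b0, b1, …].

  [0] addr=0xe3 blk=14 s=0: MISS | VC []
  [1] addr=0xeb blk=14 s=0: L1-HIT | VC []
  [2] addr=0xe0 blk=14 s=0: L1-HIT | VC []
  [3] addr=0xee blk=14 s=0: L1-HIT | VC []
  [4] addr=0xe7 blk=14 s=0: L1-HIT | VC []
  [5] addr=0x4f blk=4 s=0: MISS | VC [14]
  [6] addr=0xea blk=14 s=0: VC-HIT | VC [4]
  [7] addr=0x46 blk=4 s=0: VC-HIT | VC [14]
  [8] addr=0xed blk=14 s=0: VC-HIT | VC [4]
  [9] addr=0xee blk=14 s=0: L1-HIT | VC [4]
  [10] addr=0xe8 blk=14 s=0: L1-HIT | VC [4]
  [11] addr=0xe7 blk=14 s=0: L1-HIT | VC [4]
  [12] addr=0xe3 blk=14 s=0: L1-HIT | VC [4]
  [13] addr=0xe7 blk=14 s=0: L1-HIT | VC [4]
  [14] addr=0x4d blk=4 s=0: VC-HIT | VC [14]

VC = [14]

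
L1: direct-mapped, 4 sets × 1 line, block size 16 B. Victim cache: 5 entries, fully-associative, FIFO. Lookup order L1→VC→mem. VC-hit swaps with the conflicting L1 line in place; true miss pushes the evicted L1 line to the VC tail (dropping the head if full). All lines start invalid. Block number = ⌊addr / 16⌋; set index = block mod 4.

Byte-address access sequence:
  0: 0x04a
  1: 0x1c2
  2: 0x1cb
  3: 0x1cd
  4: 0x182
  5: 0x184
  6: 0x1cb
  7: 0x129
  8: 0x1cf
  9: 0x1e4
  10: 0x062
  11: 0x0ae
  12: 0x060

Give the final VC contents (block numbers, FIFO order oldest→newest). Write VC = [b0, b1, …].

VC = [4, 24, 18, 30, 10]

  [0] addr=0x4a blk=4 s=0: MISS | VC []
  [1] addr=0x1c2 blk=28 s=0: MISS | VC [4]
  [2] addr=0x1cb blk=28 s=0: L1-HIT | VC [4]
  [3] addr=0x1cd blk=28 s=0: L1-HIT | VC [4]
  [4] addr=0x182 blk=24 s=0: MISS | VC [4, 28]
  [5] addr=0x184 blk=24 s=0: L1-HIT | VC [4, 28]
  [6] addr=0x1cb blk=28 s=0: VC-HIT | VC [4, 24]
  [7] addr=0x129 blk=18 s=2: MISS | VC [4, 24]
  [8] addr=0x1cf blk=28 s=0: L1-HIT | VC [4, 24]
  [9] addr=0x1e4 blk=30 s=2: MISS | VC [4, 24, 18]
  [10] addr=0x62 blk=6 s=2: MISS | VC [4, 24, 18, 30]
  [11] addr=0xae blk=10 s=2: MISS | VC [4, 24, 18, 30, 6]
  [12] addr=0x60 blk=6 s=2: VC-HIT | VC [4, 24, 18, 30, 10]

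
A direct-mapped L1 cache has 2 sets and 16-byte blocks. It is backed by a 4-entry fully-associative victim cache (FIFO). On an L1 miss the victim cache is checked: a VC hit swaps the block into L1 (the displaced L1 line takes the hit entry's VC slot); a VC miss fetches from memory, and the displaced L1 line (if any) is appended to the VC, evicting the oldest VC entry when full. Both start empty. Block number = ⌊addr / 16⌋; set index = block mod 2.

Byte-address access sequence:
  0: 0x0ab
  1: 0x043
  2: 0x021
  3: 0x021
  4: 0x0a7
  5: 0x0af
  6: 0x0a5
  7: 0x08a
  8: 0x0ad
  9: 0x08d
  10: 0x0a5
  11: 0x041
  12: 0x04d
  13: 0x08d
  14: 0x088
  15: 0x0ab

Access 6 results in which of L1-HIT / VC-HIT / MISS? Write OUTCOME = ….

OUTCOME = L1-HIT

#0 0xab→b10/s0 MISS; vc=[]
#1 0x43→b4/s0 MISS; vc=[10]
#2 0x21→b2/s0 MISS; vc=[10,4]
#3 0x21→b2/s0 L1-HIT; vc=[10,4]
#4 0xa7→b10/s0 VC-HIT; vc=[2,4]
#5 0xaf→b10/s0 L1-HIT; vc=[2,4]
#6 0xa5→b10/s0 L1-HIT; vc=[2,4]
#7 0x8a→b8/s0 MISS; vc=[2,4,10]
#8 0xad→b10/s0 VC-HIT; vc=[2,4,8]
#9 0x8d→b8/s0 VC-HIT; vc=[2,4,10]
#10 0xa5→b10/s0 VC-HIT; vc=[2,4,8]
#11 0x41→b4/s0 VC-HIT; vc=[2,10,8]
#12 0x4d→b4/s0 L1-HIT; vc=[2,10,8]
#13 0x8d→b8/s0 VC-HIT; vc=[2,10,4]
#14 0x88→b8/s0 L1-HIT; vc=[2,10,4]
#15 0xab→b10/s0 VC-HIT; vc=[2,8,4]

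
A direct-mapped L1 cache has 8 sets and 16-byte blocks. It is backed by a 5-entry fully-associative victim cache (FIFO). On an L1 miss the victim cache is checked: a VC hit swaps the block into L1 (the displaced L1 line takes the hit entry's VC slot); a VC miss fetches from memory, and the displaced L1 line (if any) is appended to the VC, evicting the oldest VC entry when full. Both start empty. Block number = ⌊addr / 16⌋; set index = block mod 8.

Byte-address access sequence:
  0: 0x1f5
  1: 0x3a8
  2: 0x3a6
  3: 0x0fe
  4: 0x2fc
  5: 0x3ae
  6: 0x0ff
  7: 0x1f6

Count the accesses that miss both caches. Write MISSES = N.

0: 0x1f5 (blk 31, set 7) → MISS  vc=[]
1: 0x3a8 (blk 58, set 2) → MISS  vc=[]
2: 0x3a6 (blk 58, set 2) → L1-HIT  vc=[]
3: 0xfe (blk 15, set 7) → MISS  vc=[31]
4: 0x2fc (blk 47, set 7) → MISS  vc=[31, 15]
5: 0x3ae (blk 58, set 2) → L1-HIT  vc=[31, 15]
6: 0xff (blk 15, set 7) → VC-HIT  vc=[31, 47]
7: 0x1f6 (blk 31, set 7) → VC-HIT  vc=[15, 47]

MISSES = 4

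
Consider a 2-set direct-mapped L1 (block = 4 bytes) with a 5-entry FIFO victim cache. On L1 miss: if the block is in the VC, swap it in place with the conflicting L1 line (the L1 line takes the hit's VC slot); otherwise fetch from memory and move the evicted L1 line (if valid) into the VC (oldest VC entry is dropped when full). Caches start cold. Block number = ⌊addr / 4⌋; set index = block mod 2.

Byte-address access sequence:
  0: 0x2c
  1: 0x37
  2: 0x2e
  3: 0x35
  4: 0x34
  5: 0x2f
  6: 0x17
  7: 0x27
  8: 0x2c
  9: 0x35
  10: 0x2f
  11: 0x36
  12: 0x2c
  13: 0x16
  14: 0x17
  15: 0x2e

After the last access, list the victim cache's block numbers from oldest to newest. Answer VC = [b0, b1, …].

VC = [13, 9, 5]

  [0] addr=0x2c blk=11 s=1: MISS | VC []
  [1] addr=0x37 blk=13 s=1: MISS | VC [11]
  [2] addr=0x2e blk=11 s=1: VC-HIT | VC [13]
  [3] addr=0x35 blk=13 s=1: VC-HIT | VC [11]
  [4] addr=0x34 blk=13 s=1: L1-HIT | VC [11]
  [5] addr=0x2f blk=11 s=1: VC-HIT | VC [13]
  [6] addr=0x17 blk=5 s=1: MISS | VC [13, 11]
  [7] addr=0x27 blk=9 s=1: MISS | VC [13, 11, 5]
  [8] addr=0x2c blk=11 s=1: VC-HIT | VC [13, 9, 5]
  [9] addr=0x35 blk=13 s=1: VC-HIT | VC [11, 9, 5]
  [10] addr=0x2f blk=11 s=1: VC-HIT | VC [13, 9, 5]
  [11] addr=0x36 blk=13 s=1: VC-HIT | VC [11, 9, 5]
  [12] addr=0x2c blk=11 s=1: VC-HIT | VC [13, 9, 5]
  [13] addr=0x16 blk=5 s=1: VC-HIT | VC [13, 9, 11]
  [14] addr=0x17 blk=5 s=1: L1-HIT | VC [13, 9, 11]
  [15] addr=0x2e blk=11 s=1: VC-HIT | VC [13, 9, 5]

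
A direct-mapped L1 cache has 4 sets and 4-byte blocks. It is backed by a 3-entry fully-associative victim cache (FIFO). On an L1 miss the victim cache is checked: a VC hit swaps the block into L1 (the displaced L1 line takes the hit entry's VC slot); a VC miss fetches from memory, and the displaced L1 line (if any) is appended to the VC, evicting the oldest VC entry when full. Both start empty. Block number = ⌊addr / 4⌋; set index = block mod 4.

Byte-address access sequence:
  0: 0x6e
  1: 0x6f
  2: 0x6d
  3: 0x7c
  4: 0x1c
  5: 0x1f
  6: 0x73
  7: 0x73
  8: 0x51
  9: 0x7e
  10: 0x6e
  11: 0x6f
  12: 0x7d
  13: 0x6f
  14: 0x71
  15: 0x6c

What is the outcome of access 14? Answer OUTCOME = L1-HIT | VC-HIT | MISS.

OUTCOME = VC-HIT

0: 0x6e (blk 27, set 3) → MISS  vc=[]
1: 0x6f (blk 27, set 3) → L1-HIT  vc=[]
2: 0x6d (blk 27, set 3) → L1-HIT  vc=[]
3: 0x7c (blk 31, set 3) → MISS  vc=[27]
4: 0x1c (blk 7, set 3) → MISS  vc=[27, 31]
5: 0x1f (blk 7, set 3) → L1-HIT  vc=[27, 31]
6: 0x73 (blk 28, set 0) → MISS  vc=[27, 31]
7: 0x73 (blk 28, set 0) → L1-HIT  vc=[27, 31]
8: 0x51 (blk 20, set 0) → MISS  vc=[27, 31, 28]
9: 0x7e (blk 31, set 3) → VC-HIT  vc=[27, 7, 28]
10: 0x6e (blk 27, set 3) → VC-HIT  vc=[31, 7, 28]
11: 0x6f (blk 27, set 3) → L1-HIT  vc=[31, 7, 28]
12: 0x7d (blk 31, set 3) → VC-HIT  vc=[27, 7, 28]
13: 0x6f (blk 27, set 3) → VC-HIT  vc=[31, 7, 28]
14: 0x71 (blk 28, set 0) → VC-HIT  vc=[31, 7, 20]
15: 0x6c (blk 27, set 3) → L1-HIT  vc=[31, 7, 20]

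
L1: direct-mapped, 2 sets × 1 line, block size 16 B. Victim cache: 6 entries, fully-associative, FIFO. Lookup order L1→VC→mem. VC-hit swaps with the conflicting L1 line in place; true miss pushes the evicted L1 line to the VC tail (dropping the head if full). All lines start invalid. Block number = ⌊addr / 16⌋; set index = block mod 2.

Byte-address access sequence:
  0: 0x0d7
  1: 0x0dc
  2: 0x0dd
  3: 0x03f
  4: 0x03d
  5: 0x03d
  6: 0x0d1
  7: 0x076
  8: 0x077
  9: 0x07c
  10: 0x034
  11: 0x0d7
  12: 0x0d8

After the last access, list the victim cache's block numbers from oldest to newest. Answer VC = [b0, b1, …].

VC = [7, 3]

#0 0xd7→b13/s1 MISS; vc=[]
#1 0xdc→b13/s1 L1-HIT; vc=[]
#2 0xdd→b13/s1 L1-HIT; vc=[]
#3 0x3f→b3/s1 MISS; vc=[13]
#4 0x3d→b3/s1 L1-HIT; vc=[13]
#5 0x3d→b3/s1 L1-HIT; vc=[13]
#6 0xd1→b13/s1 VC-HIT; vc=[3]
#7 0x76→b7/s1 MISS; vc=[3,13]
#8 0x77→b7/s1 L1-HIT; vc=[3,13]
#9 0x7c→b7/s1 L1-HIT; vc=[3,13]
#10 0x34→b3/s1 VC-HIT; vc=[7,13]
#11 0xd7→b13/s1 VC-HIT; vc=[7,3]
#12 0xd8→b13/s1 L1-HIT; vc=[7,3]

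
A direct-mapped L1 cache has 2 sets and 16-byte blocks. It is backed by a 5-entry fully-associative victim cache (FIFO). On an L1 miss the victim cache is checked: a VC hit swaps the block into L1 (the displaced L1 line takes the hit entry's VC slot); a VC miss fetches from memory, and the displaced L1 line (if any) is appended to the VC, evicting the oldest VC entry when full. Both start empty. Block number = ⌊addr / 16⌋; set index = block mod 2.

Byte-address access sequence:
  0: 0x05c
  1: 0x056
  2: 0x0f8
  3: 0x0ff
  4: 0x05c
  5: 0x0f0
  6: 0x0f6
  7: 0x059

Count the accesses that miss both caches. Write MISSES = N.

MISSES = 2

  [0] addr=0x5c blk=5 s=1: MISS | VC []
  [1] addr=0x56 blk=5 s=1: L1-HIT | VC []
  [2] addr=0xf8 blk=15 s=1: MISS | VC [5]
  [3] addr=0xff blk=15 s=1: L1-HIT | VC [5]
  [4] addr=0x5c blk=5 s=1: VC-HIT | VC [15]
  [5] addr=0xf0 blk=15 s=1: VC-HIT | VC [5]
  [6] addr=0xf6 blk=15 s=1: L1-HIT | VC [5]
  [7] addr=0x59 blk=5 s=1: VC-HIT | VC [15]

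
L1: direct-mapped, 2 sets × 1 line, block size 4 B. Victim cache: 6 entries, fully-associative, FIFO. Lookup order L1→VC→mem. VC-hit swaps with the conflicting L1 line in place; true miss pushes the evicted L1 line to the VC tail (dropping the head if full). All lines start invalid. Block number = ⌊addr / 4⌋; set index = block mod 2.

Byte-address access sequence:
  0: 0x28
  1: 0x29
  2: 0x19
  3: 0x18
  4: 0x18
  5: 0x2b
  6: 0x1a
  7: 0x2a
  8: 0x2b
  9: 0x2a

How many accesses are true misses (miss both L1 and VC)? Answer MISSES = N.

  [0] addr=0x28 blk=10 s=0: MISS | VC []
  [1] addr=0x29 blk=10 s=0: L1-HIT | VC []
  [2] addr=0x19 blk=6 s=0: MISS | VC [10]
  [3] addr=0x18 blk=6 s=0: L1-HIT | VC [10]
  [4] addr=0x18 blk=6 s=0: L1-HIT | VC [10]
  [5] addr=0x2b blk=10 s=0: VC-HIT | VC [6]
  [6] addr=0x1a blk=6 s=0: VC-HIT | VC [10]
  [7] addr=0x2a blk=10 s=0: VC-HIT | VC [6]
  [8] addr=0x2b blk=10 s=0: L1-HIT | VC [6]
  [9] addr=0x2a blk=10 s=0: L1-HIT | VC [6]

MISSES = 2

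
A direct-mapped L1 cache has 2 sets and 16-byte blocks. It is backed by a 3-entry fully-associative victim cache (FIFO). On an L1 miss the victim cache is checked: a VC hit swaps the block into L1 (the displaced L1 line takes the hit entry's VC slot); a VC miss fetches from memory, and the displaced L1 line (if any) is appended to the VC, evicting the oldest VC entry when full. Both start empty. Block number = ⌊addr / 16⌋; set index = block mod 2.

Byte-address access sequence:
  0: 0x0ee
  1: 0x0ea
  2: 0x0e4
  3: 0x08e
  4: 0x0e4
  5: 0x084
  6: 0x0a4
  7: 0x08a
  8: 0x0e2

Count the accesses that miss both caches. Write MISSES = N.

0: 0xee (blk 14, set 0) → MISS  vc=[]
1: 0xea (blk 14, set 0) → L1-HIT  vc=[]
2: 0xe4 (blk 14, set 0) → L1-HIT  vc=[]
3: 0x8e (blk 8, set 0) → MISS  vc=[14]
4: 0xe4 (blk 14, set 0) → VC-HIT  vc=[8]
5: 0x84 (blk 8, set 0) → VC-HIT  vc=[14]
6: 0xa4 (blk 10, set 0) → MISS  vc=[14, 8]
7: 0x8a (blk 8, set 0) → VC-HIT  vc=[14, 10]
8: 0xe2 (blk 14, set 0) → VC-HIT  vc=[8, 10]

MISSES = 3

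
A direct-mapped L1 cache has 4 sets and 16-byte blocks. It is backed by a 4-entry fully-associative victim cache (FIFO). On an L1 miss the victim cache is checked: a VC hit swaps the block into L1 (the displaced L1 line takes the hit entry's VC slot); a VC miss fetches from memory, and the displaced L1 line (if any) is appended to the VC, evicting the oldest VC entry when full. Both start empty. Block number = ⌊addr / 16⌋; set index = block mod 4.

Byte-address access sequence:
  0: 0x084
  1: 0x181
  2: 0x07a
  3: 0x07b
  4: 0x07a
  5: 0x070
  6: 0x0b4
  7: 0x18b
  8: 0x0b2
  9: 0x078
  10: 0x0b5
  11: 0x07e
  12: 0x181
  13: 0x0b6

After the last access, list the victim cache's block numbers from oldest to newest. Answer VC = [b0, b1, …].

VC = [8, 7]

  [0] addr=0x84 blk=8 s=0: MISS | VC []
  [1] addr=0x181 blk=24 s=0: MISS | VC [8]
  [2] addr=0x7a blk=7 s=3: MISS | VC [8]
  [3] addr=0x7b blk=7 s=3: L1-HIT | VC [8]
  [4] addr=0x7a blk=7 s=3: L1-HIT | VC [8]
  [5] addr=0x70 blk=7 s=3: L1-HIT | VC [8]
  [6] addr=0xb4 blk=11 s=3: MISS | VC [8, 7]
  [7] addr=0x18b blk=24 s=0: L1-HIT | VC [8, 7]
  [8] addr=0xb2 blk=11 s=3: L1-HIT | VC [8, 7]
  [9] addr=0x78 blk=7 s=3: VC-HIT | VC [8, 11]
  [10] addr=0xb5 blk=11 s=3: VC-HIT | VC [8, 7]
  [11] addr=0x7e blk=7 s=3: VC-HIT | VC [8, 11]
  [12] addr=0x181 blk=24 s=0: L1-HIT | VC [8, 11]
  [13] addr=0xb6 blk=11 s=3: VC-HIT | VC [8, 7]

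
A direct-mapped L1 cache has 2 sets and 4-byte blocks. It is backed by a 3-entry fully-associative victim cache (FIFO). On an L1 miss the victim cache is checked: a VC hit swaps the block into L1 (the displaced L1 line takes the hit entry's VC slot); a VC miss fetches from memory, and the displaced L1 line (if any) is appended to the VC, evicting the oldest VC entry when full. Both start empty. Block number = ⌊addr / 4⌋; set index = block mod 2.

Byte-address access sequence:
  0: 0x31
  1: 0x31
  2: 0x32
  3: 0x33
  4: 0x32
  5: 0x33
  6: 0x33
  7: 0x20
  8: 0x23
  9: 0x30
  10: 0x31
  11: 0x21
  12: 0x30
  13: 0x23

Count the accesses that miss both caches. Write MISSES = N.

0: 0x31 (blk 12, set 0) → MISS  vc=[]
1: 0x31 (blk 12, set 0) → L1-HIT  vc=[]
2: 0x32 (blk 12, set 0) → L1-HIT  vc=[]
3: 0x33 (blk 12, set 0) → L1-HIT  vc=[]
4: 0x32 (blk 12, set 0) → L1-HIT  vc=[]
5: 0x33 (blk 12, set 0) → L1-HIT  vc=[]
6: 0x33 (blk 12, set 0) → L1-HIT  vc=[]
7: 0x20 (blk 8, set 0) → MISS  vc=[12]
8: 0x23 (blk 8, set 0) → L1-HIT  vc=[12]
9: 0x30 (blk 12, set 0) → VC-HIT  vc=[8]
10: 0x31 (blk 12, set 0) → L1-HIT  vc=[8]
11: 0x21 (blk 8, set 0) → VC-HIT  vc=[12]
12: 0x30 (blk 12, set 0) → VC-HIT  vc=[8]
13: 0x23 (blk 8, set 0) → VC-HIT  vc=[12]

MISSES = 2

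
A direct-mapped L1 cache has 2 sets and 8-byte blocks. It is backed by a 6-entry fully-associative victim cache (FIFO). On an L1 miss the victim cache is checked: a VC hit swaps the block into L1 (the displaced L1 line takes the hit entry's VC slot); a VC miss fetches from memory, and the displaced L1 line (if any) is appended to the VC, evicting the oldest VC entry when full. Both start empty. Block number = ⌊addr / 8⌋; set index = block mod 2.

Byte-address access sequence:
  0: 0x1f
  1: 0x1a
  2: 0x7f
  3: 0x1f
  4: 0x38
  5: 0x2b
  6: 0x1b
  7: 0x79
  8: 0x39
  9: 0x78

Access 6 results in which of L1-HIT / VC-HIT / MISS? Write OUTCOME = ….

  [0] addr=0x1f blk=3 s=1: MISS | VC []
  [1] addr=0x1a blk=3 s=1: L1-HIT | VC []
  [2] addr=0x7f blk=15 s=1: MISS | VC [3]
  [3] addr=0x1f blk=3 s=1: VC-HIT | VC [15]
  [4] addr=0x38 blk=7 s=1: MISS | VC [15, 3]
  [5] addr=0x2b blk=5 s=1: MISS | VC [15, 3, 7]
  [6] addr=0x1b blk=3 s=1: VC-HIT | VC [15, 5, 7]
  [7] addr=0x79 blk=15 s=1: VC-HIT | VC [3, 5, 7]
  [8] addr=0x39 blk=7 s=1: VC-HIT | VC [3, 5, 15]
  [9] addr=0x78 blk=15 s=1: VC-HIT | VC [3, 5, 7]

OUTCOME = VC-HIT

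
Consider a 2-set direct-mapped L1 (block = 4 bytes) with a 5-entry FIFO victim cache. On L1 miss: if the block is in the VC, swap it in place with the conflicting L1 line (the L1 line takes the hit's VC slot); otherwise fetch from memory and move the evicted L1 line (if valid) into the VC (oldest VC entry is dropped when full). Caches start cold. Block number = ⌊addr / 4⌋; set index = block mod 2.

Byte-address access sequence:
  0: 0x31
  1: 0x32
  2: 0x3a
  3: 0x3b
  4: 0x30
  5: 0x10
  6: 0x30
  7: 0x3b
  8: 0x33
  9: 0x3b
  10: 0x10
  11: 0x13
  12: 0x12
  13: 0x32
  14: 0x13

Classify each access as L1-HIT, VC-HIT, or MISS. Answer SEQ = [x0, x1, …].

SEQ = [MISS, L1-HIT, MISS, L1-HIT, VC-HIT, MISS, VC-HIT, VC-HIT, VC-HIT, VC-HIT, VC-HIT, L1-HIT, L1-HIT, VC-HIT, VC-HIT]

  [0] addr=0x31 blk=12 s=0: MISS | VC []
  [1] addr=0x32 blk=12 s=0: L1-HIT | VC []
  [2] addr=0x3a blk=14 s=0: MISS | VC [12]
  [3] addr=0x3b blk=14 s=0: L1-HIT | VC [12]
  [4] addr=0x30 blk=12 s=0: VC-HIT | VC [14]
  [5] addr=0x10 blk=4 s=0: MISS | VC [14, 12]
  [6] addr=0x30 blk=12 s=0: VC-HIT | VC [14, 4]
  [7] addr=0x3b blk=14 s=0: VC-HIT | VC [12, 4]
  [8] addr=0x33 blk=12 s=0: VC-HIT | VC [14, 4]
  [9] addr=0x3b blk=14 s=0: VC-HIT | VC [12, 4]
  [10] addr=0x10 blk=4 s=0: VC-HIT | VC [12, 14]
  [11] addr=0x13 blk=4 s=0: L1-HIT | VC [12, 14]
  [12] addr=0x12 blk=4 s=0: L1-HIT | VC [12, 14]
  [13] addr=0x32 blk=12 s=0: VC-HIT | VC [4, 14]
  [14] addr=0x13 blk=4 s=0: VC-HIT | VC [12, 14]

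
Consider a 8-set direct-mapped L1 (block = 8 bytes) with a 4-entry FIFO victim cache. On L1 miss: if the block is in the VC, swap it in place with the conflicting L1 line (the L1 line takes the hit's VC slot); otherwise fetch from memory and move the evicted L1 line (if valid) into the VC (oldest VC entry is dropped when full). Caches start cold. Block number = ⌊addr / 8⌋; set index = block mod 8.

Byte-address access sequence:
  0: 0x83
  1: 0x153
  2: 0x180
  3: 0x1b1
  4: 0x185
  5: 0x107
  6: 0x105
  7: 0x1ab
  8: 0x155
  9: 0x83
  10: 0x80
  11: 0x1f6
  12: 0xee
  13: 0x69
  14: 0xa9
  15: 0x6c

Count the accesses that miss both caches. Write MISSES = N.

MISSES = 10

0: 0x83 (blk 16, set 0) → MISS  vc=[]
1: 0x153 (blk 42, set 2) → MISS  vc=[]
2: 0x180 (blk 48, set 0) → MISS  vc=[16]
3: 0x1b1 (blk 54, set 6) → MISS  vc=[16]
4: 0x185 (blk 48, set 0) → L1-HIT  vc=[16]
5: 0x107 (blk 32, set 0) → MISS  vc=[16, 48]
6: 0x105 (blk 32, set 0) → L1-HIT  vc=[16, 48]
7: 0x1ab (blk 53, set 5) → MISS  vc=[16, 48]
8: 0x155 (blk 42, set 2) → L1-HIT  vc=[16, 48]
9: 0x83 (blk 16, set 0) → VC-HIT  vc=[32, 48]
10: 0x80 (blk 16, set 0) → L1-HIT  vc=[32, 48]
11: 0x1f6 (blk 62, set 6) → MISS  vc=[32, 48, 54]
12: 0xee (blk 29, set 5) → MISS  vc=[32, 48, 54, 53]
13: 0x69 (blk 13, set 5) → MISS  vc=[48, 54, 53, 29]
14: 0xa9 (blk 21, set 5) → MISS  vc=[54, 53, 29, 13]
15: 0x6c (blk 13, set 5) → VC-HIT  vc=[54, 53, 29, 21]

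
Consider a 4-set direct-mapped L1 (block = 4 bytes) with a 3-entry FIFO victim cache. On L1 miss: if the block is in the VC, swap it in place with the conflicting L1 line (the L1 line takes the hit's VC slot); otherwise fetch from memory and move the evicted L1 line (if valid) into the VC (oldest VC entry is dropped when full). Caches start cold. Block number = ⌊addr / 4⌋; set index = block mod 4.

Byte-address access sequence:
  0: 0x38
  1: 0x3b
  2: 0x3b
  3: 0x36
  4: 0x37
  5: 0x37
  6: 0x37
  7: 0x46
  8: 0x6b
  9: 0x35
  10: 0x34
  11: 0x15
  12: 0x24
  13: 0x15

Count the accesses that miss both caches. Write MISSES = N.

MISSES = 6

  [0] addr=0x38 blk=14 s=2: MISS | VC []
  [1] addr=0x3b blk=14 s=2: L1-HIT | VC []
  [2] addr=0x3b blk=14 s=2: L1-HIT | VC []
  [3] addr=0x36 blk=13 s=1: MISS | VC []
  [4] addr=0x37 blk=13 s=1: L1-HIT | VC []
  [5] addr=0x37 blk=13 s=1: L1-HIT | VC []
  [6] addr=0x37 blk=13 s=1: L1-HIT | VC []
  [7] addr=0x46 blk=17 s=1: MISS | VC [13]
  [8] addr=0x6b blk=26 s=2: MISS | VC [13, 14]
  [9] addr=0x35 blk=13 s=1: VC-HIT | VC [17, 14]
  [10] addr=0x34 blk=13 s=1: L1-HIT | VC [17, 14]
  [11] addr=0x15 blk=5 s=1: MISS | VC [17, 14, 13]
  [12] addr=0x24 blk=9 s=1: MISS | VC [14, 13, 5]
  [13] addr=0x15 blk=5 s=1: VC-HIT | VC [14, 13, 9]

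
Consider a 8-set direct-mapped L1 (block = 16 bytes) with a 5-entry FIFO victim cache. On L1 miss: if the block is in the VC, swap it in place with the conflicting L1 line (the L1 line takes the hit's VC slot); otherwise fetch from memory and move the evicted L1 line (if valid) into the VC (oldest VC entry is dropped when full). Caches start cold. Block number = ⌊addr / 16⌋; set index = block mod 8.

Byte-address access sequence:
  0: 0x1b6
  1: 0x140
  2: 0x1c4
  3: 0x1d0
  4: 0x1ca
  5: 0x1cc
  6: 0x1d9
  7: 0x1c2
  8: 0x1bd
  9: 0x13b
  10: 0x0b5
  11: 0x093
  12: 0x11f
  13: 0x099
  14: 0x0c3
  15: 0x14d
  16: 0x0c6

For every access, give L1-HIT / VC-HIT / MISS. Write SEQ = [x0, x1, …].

  [0] addr=0x1b6 blk=27 s=3: MISS | VC []
  [1] addr=0x140 blk=20 s=4: MISS | VC []
  [2] addr=0x1c4 blk=28 s=4: MISS | VC [20]
  [3] addr=0x1d0 blk=29 s=5: MISS | VC [20]
  [4] addr=0x1ca blk=28 s=4: L1-HIT | VC [20]
  [5] addr=0x1cc blk=28 s=4: L1-HIT | VC [20]
  [6] addr=0x1d9 blk=29 s=5: L1-HIT | VC [20]
  [7] addr=0x1c2 blk=28 s=4: L1-HIT | VC [20]
  [8] addr=0x1bd blk=27 s=3: L1-HIT | VC [20]
  [9] addr=0x13b blk=19 s=3: MISS | VC [20, 27]
  [10] addr=0xb5 blk=11 s=3: MISS | VC [20, 27, 19]
  [11] addr=0x93 blk=9 s=1: MISS | VC [20, 27, 19]
  [12] addr=0x11f blk=17 s=1: MISS | VC [20, 27, 19, 9]
  [13] addr=0x99 blk=9 s=1: VC-HIT | VC [20, 27, 19, 17]
  [14] addr=0xc3 blk=12 s=4: MISS | VC [20, 27, 19, 17, 28]
  [15] addr=0x14d blk=20 s=4: VC-HIT | VC [12, 27, 19, 17, 28]
  [16] addr=0xc6 blk=12 s=4: VC-HIT | VC [20, 27, 19, 17, 28]

SEQ = [MISS, MISS, MISS, MISS, L1-HIT, L1-HIT, L1-HIT, L1-HIT, L1-HIT, MISS, MISS, MISS, MISS, VC-HIT, MISS, VC-HIT, VC-HIT]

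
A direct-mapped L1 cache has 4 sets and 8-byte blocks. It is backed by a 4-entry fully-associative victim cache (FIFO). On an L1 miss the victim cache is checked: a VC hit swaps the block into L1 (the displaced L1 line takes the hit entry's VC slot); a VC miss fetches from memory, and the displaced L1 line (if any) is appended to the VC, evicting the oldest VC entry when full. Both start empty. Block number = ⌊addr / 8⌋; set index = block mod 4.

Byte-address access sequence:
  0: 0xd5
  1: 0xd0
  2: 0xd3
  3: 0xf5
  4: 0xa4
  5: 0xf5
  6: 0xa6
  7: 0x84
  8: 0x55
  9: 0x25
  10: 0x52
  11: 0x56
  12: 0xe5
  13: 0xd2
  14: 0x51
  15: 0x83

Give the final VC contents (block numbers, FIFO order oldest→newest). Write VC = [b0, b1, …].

VC = [30, 28, 4, 26]

#0 0xd5→b26/s2 MISS; vc=[]
#1 0xd0→b26/s2 L1-HIT; vc=[]
#2 0xd3→b26/s2 L1-HIT; vc=[]
#3 0xf5→b30/s2 MISS; vc=[26]
#4 0xa4→b20/s0 MISS; vc=[26]
#5 0xf5→b30/s2 L1-HIT; vc=[26]
#6 0xa6→b20/s0 L1-HIT; vc=[26]
#7 0x84→b16/s0 MISS; vc=[26,20]
#8 0x55→b10/s2 MISS; vc=[26,20,30]
#9 0x25→b4/s0 MISS; vc=[26,20,30,16]
#10 0x52→b10/s2 L1-HIT; vc=[26,20,30,16]
#11 0x56→b10/s2 L1-HIT; vc=[26,20,30,16]
#12 0xe5→b28/s0 MISS; vc=[20,30,16,4]
#13 0xd2→b26/s2 MISS; vc=[30,16,4,10]
#14 0x51→b10/s2 VC-HIT; vc=[30,16,4,26]
#15 0x83→b16/s0 VC-HIT; vc=[30,28,4,26]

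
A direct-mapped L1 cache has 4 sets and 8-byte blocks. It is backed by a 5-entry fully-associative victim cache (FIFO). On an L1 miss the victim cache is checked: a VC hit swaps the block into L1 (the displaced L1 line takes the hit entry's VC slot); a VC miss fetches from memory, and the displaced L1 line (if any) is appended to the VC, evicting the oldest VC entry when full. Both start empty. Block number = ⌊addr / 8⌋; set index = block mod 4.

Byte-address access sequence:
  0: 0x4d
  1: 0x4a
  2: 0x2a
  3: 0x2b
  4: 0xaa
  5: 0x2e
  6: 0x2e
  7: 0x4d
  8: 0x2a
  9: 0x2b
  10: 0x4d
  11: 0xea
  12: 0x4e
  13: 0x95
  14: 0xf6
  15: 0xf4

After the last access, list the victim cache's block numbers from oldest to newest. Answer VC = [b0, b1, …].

VC = [5, 21, 29, 18]

#0 0x4d→b9/s1 MISS; vc=[]
#1 0x4a→b9/s1 L1-HIT; vc=[]
#2 0x2a→b5/s1 MISS; vc=[9]
#3 0x2b→b5/s1 L1-HIT; vc=[9]
#4 0xaa→b21/s1 MISS; vc=[9,5]
#5 0x2e→b5/s1 VC-HIT; vc=[9,21]
#6 0x2e→b5/s1 L1-HIT; vc=[9,21]
#7 0x4d→b9/s1 VC-HIT; vc=[5,21]
#8 0x2a→b5/s1 VC-HIT; vc=[9,21]
#9 0x2b→b5/s1 L1-HIT; vc=[9,21]
#10 0x4d→b9/s1 VC-HIT; vc=[5,21]
#11 0xea→b29/s1 MISS; vc=[5,21,9]
#12 0x4e→b9/s1 VC-HIT; vc=[5,21,29]
#13 0x95→b18/s2 MISS; vc=[5,21,29]
#14 0xf6→b30/s2 MISS; vc=[5,21,29,18]
#15 0xf4→b30/s2 L1-HIT; vc=[5,21,29,18]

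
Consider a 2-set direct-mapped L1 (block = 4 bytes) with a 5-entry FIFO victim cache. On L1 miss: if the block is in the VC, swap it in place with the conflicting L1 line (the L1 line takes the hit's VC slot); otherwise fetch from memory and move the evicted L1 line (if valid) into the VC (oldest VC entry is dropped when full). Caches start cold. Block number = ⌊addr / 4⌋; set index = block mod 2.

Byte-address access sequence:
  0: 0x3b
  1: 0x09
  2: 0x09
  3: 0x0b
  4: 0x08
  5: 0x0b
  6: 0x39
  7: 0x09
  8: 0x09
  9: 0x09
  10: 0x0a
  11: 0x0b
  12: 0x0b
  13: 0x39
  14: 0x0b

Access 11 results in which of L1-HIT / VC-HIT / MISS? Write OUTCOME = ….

OUTCOME = L1-HIT

#0 0x3b→b14/s0 MISS; vc=[]
#1 0x9→b2/s0 MISS; vc=[14]
#2 0x9→b2/s0 L1-HIT; vc=[14]
#3 0xb→b2/s0 L1-HIT; vc=[14]
#4 0x8→b2/s0 L1-HIT; vc=[14]
#5 0xb→b2/s0 L1-HIT; vc=[14]
#6 0x39→b14/s0 VC-HIT; vc=[2]
#7 0x9→b2/s0 VC-HIT; vc=[14]
#8 0x9→b2/s0 L1-HIT; vc=[14]
#9 0x9→b2/s0 L1-HIT; vc=[14]
#10 0xa→b2/s0 L1-HIT; vc=[14]
#11 0xb→b2/s0 L1-HIT; vc=[14]
#12 0xb→b2/s0 L1-HIT; vc=[14]
#13 0x39→b14/s0 VC-HIT; vc=[2]
#14 0xb→b2/s0 VC-HIT; vc=[14]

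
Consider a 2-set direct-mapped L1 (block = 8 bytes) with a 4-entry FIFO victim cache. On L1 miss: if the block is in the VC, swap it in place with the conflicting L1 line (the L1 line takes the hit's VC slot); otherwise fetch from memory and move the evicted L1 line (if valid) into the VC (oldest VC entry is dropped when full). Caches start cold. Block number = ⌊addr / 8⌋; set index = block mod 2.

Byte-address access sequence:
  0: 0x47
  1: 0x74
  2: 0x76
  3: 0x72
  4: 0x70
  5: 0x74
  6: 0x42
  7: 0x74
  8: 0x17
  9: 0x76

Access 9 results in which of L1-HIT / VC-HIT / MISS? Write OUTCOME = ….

OUTCOME = VC-HIT

0: 0x47 (blk 8, set 0) → MISS  vc=[]
1: 0x74 (blk 14, set 0) → MISS  vc=[8]
2: 0x76 (blk 14, set 0) → L1-HIT  vc=[8]
3: 0x72 (blk 14, set 0) → L1-HIT  vc=[8]
4: 0x70 (blk 14, set 0) → L1-HIT  vc=[8]
5: 0x74 (blk 14, set 0) → L1-HIT  vc=[8]
6: 0x42 (blk 8, set 0) → VC-HIT  vc=[14]
7: 0x74 (blk 14, set 0) → VC-HIT  vc=[8]
8: 0x17 (blk 2, set 0) → MISS  vc=[8, 14]
9: 0x76 (blk 14, set 0) → VC-HIT  vc=[8, 2]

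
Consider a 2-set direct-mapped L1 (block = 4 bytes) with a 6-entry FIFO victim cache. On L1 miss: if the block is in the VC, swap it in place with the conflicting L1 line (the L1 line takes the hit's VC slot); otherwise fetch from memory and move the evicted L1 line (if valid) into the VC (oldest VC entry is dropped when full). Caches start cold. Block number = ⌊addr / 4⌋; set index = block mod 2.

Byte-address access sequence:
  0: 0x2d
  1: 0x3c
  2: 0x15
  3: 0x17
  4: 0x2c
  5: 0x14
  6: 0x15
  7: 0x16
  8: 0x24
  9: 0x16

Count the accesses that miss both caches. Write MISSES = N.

  [0] addr=0x2d blk=11 s=1: MISS | VC []
  [1] addr=0x3c blk=15 s=1: MISS | VC [11]
  [2] addr=0x15 blk=5 s=1: MISS | VC [11, 15]
  [3] addr=0x17 blk=5 s=1: L1-HIT | VC [11, 15]
  [4] addr=0x2c blk=11 s=1: VC-HIT | VC [5, 15]
  [5] addr=0x14 blk=5 s=1: VC-HIT | VC [11, 15]
  [6] addr=0x15 blk=5 s=1: L1-HIT | VC [11, 15]
  [7] addr=0x16 blk=5 s=1: L1-HIT | VC [11, 15]
  [8] addr=0x24 blk=9 s=1: MISS | VC [11, 15, 5]
  [9] addr=0x16 blk=5 s=1: VC-HIT | VC [11, 15, 9]

MISSES = 4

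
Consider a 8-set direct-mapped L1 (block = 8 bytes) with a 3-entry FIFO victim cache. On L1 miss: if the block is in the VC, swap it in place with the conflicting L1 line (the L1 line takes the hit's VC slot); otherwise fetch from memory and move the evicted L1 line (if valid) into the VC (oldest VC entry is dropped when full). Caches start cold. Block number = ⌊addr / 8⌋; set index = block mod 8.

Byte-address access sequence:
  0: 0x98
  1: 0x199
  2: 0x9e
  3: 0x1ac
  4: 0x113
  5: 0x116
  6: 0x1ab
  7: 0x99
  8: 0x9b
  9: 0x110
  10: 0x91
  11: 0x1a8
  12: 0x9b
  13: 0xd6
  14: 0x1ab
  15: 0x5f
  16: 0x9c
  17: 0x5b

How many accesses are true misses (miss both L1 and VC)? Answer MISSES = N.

MISSES = 7

0: 0x98 (blk 19, set 3) → MISS  vc=[]
1: 0x199 (blk 51, set 3) → MISS  vc=[19]
2: 0x9e (blk 19, set 3) → VC-HIT  vc=[51]
3: 0x1ac (blk 53, set 5) → MISS  vc=[51]
4: 0x113 (blk 34, set 2) → MISS  vc=[51]
5: 0x116 (blk 34, set 2) → L1-HIT  vc=[51]
6: 0x1ab (blk 53, set 5) → L1-HIT  vc=[51]
7: 0x99 (blk 19, set 3) → L1-HIT  vc=[51]
8: 0x9b (blk 19, set 3) → L1-HIT  vc=[51]
9: 0x110 (blk 34, set 2) → L1-HIT  vc=[51]
10: 0x91 (blk 18, set 2) → MISS  vc=[51, 34]
11: 0x1a8 (blk 53, set 5) → L1-HIT  vc=[51, 34]
12: 0x9b (blk 19, set 3) → L1-HIT  vc=[51, 34]
13: 0xd6 (blk 26, set 2) → MISS  vc=[51, 34, 18]
14: 0x1ab (blk 53, set 5) → L1-HIT  vc=[51, 34, 18]
15: 0x5f (blk 11, set 3) → MISS  vc=[34, 18, 19]
16: 0x9c (blk 19, set 3) → VC-HIT  vc=[34, 18, 11]
17: 0x5b (blk 11, set 3) → VC-HIT  vc=[34, 18, 19]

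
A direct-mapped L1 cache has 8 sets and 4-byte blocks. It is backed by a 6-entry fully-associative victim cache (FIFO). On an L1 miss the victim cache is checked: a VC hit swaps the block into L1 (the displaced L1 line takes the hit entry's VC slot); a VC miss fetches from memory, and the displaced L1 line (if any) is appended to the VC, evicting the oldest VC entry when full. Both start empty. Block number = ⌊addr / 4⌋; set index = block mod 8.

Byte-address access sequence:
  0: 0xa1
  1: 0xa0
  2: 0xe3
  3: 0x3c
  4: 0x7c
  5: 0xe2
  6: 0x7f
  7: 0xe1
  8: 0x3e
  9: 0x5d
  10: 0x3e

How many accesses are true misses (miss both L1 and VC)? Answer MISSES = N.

0: 0xa1 (blk 40, set 0) → MISS  vc=[]
1: 0xa0 (blk 40, set 0) → L1-HIT  vc=[]
2: 0xe3 (blk 56, set 0) → MISS  vc=[40]
3: 0x3c (blk 15, set 7) → MISS  vc=[40]
4: 0x7c (blk 31, set 7) → MISS  vc=[40, 15]
5: 0xe2 (blk 56, set 0) → L1-HIT  vc=[40, 15]
6: 0x7f (blk 31, set 7) → L1-HIT  vc=[40, 15]
7: 0xe1 (blk 56, set 0) → L1-HIT  vc=[40, 15]
8: 0x3e (blk 15, set 7) → VC-HIT  vc=[40, 31]
9: 0x5d (blk 23, set 7) → MISS  vc=[40, 31, 15]
10: 0x3e (blk 15, set 7) → VC-HIT  vc=[40, 31, 23]

MISSES = 5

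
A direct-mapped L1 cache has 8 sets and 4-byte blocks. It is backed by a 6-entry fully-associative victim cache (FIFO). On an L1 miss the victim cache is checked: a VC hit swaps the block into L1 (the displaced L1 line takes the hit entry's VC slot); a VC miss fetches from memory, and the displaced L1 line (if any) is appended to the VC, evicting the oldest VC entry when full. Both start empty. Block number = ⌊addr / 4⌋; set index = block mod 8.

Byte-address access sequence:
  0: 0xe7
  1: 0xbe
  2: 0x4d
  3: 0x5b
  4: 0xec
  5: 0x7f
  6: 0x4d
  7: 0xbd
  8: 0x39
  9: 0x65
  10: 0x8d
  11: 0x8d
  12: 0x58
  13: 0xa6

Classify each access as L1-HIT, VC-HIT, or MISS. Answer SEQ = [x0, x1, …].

  [0] addr=0xe7 blk=57 s=1: MISS | VC []
  [1] addr=0xbe blk=47 s=7: MISS | VC []
  [2] addr=0x4d blk=19 s=3: MISS | VC []
  [3] addr=0x5b blk=22 s=6: MISS | VC []
  [4] addr=0xec blk=59 s=3: MISS | VC [19]
  [5] addr=0x7f blk=31 s=7: MISS | VC [19, 47]
  [6] addr=0x4d blk=19 s=3: VC-HIT | VC [59, 47]
  [7] addr=0xbd blk=47 s=7: VC-HIT | VC [59, 31]
  [8] addr=0x39 blk=14 s=6: MISS | VC [59, 31, 22]
  [9] addr=0x65 blk=25 s=1: MISS | VC [59, 31, 22, 57]
  [10] addr=0x8d blk=35 s=3: MISS | VC [59, 31, 22, 57, 19]
  [11] addr=0x8d blk=35 s=3: L1-HIT | VC [59, 31, 22, 57, 19]
  [12] addr=0x58 blk=22 s=6: VC-HIT | VC [59, 31, 14, 57, 19]
  [13] addr=0xa6 blk=41 s=1: MISS | VC [59, 31, 14, 57, 19, 25]

SEQ = [MISS, MISS, MISS, MISS, MISS, MISS, VC-HIT, VC-HIT, MISS, MISS, MISS, L1-HIT, VC-HIT, MISS]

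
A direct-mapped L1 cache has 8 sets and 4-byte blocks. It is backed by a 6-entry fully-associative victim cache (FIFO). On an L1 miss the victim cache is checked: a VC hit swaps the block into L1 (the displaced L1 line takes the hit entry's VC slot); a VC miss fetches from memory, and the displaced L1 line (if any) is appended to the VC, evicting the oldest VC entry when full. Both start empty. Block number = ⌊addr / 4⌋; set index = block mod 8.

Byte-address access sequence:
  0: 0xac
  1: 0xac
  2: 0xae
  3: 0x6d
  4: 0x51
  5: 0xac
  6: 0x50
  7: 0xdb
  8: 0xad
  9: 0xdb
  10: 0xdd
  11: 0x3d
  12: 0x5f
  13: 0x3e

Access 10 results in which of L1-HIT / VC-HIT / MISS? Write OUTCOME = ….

0: 0xac (blk 43, set 3) → MISS  vc=[]
1: 0xac (blk 43, set 3) → L1-HIT  vc=[]
2: 0xae (blk 43, set 3) → L1-HIT  vc=[]
3: 0x6d (blk 27, set 3) → MISS  vc=[43]
4: 0x51 (blk 20, set 4) → MISS  vc=[43]
5: 0xac (blk 43, set 3) → VC-HIT  vc=[27]
6: 0x50 (blk 20, set 4) → L1-HIT  vc=[27]
7: 0xdb (blk 54, set 6) → MISS  vc=[27]
8: 0xad (blk 43, set 3) → L1-HIT  vc=[27]
9: 0xdb (blk 54, set 6) → L1-HIT  vc=[27]
10: 0xdd (blk 55, set 7) → MISS  vc=[27]
11: 0x3d (blk 15, set 7) → MISS  vc=[27, 55]
12: 0x5f (blk 23, set 7) → MISS  vc=[27, 55, 15]
13: 0x3e (blk 15, set 7) → VC-HIT  vc=[27, 55, 23]

OUTCOME = MISS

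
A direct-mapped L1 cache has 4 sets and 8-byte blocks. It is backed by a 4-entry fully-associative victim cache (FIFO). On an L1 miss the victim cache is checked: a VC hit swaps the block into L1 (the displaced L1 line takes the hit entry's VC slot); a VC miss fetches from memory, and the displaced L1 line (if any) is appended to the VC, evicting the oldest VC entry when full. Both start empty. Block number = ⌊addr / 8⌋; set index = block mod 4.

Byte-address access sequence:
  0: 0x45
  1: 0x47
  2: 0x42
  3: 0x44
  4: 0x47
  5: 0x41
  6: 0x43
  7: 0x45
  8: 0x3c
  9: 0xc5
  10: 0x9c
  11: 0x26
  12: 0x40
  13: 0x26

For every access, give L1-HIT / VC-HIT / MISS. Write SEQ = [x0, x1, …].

SEQ = [MISS, L1-HIT, L1-HIT, L1-HIT, L1-HIT, L1-HIT, L1-HIT, L1-HIT, MISS, MISS, MISS, MISS, VC-HIT, VC-HIT]

  [0] addr=0x45 blk=8 s=0: MISS | VC []
  [1] addr=0x47 blk=8 s=0: L1-HIT | VC []
  [2] addr=0x42 blk=8 s=0: L1-HIT | VC []
  [3] addr=0x44 blk=8 s=0: L1-HIT | VC []
  [4] addr=0x47 blk=8 s=0: L1-HIT | VC []
  [5] addr=0x41 blk=8 s=0: L1-HIT | VC []
  [6] addr=0x43 blk=8 s=0: L1-HIT | VC []
  [7] addr=0x45 blk=8 s=0: L1-HIT | VC []
  [8] addr=0x3c blk=7 s=3: MISS | VC []
  [9] addr=0xc5 blk=24 s=0: MISS | VC [8]
  [10] addr=0x9c blk=19 s=3: MISS | VC [8, 7]
  [11] addr=0x26 blk=4 s=0: MISS | VC [8, 7, 24]
  [12] addr=0x40 blk=8 s=0: VC-HIT | VC [4, 7, 24]
  [13] addr=0x26 blk=4 s=0: VC-HIT | VC [8, 7, 24]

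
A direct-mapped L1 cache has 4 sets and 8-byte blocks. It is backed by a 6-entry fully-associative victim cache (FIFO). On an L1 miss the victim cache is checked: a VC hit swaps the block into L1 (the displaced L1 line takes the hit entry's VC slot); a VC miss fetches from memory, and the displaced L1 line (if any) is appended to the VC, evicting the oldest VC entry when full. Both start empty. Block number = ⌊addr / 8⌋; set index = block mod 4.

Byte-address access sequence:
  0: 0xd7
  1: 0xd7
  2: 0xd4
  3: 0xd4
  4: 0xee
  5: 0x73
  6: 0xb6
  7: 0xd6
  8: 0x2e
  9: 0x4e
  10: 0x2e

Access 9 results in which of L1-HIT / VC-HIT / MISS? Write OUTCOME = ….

  [0] addr=0xd7 blk=26 s=2: MISS | VC []
  [1] addr=0xd7 blk=26 s=2: L1-HIT | VC []
  [2] addr=0xd4 blk=26 s=2: L1-HIT | VC []
  [3] addr=0xd4 blk=26 s=2: L1-HIT | VC []
  [4] addr=0xee blk=29 s=1: MISS | VC []
  [5] addr=0x73 blk=14 s=2: MISS | VC [26]
  [6] addr=0xb6 blk=22 s=2: MISS | VC [26, 14]
  [7] addr=0xd6 blk=26 s=2: VC-HIT | VC [22, 14]
  [8] addr=0x2e blk=5 s=1: MISS | VC [22, 14, 29]
  [9] addr=0x4e blk=9 s=1: MISS | VC [22, 14, 29, 5]
  [10] addr=0x2e blk=5 s=1: VC-HIT | VC [22, 14, 29, 9]

OUTCOME = MISS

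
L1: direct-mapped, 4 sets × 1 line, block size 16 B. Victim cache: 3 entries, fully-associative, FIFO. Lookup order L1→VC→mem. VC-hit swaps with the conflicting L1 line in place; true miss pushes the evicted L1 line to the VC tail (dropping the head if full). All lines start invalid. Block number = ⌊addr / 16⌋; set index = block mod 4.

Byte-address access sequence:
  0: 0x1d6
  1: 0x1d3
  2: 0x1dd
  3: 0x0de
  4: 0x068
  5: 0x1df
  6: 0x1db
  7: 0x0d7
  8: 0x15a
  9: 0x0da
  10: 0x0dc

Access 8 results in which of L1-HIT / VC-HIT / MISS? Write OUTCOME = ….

#0 0x1d6→b29/s1 MISS; vc=[]
#1 0x1d3→b29/s1 L1-HIT; vc=[]
#2 0x1dd→b29/s1 L1-HIT; vc=[]
#3 0xde→b13/s1 MISS; vc=[29]
#4 0x68→b6/s2 MISS; vc=[29]
#5 0x1df→b29/s1 VC-HIT; vc=[13]
#6 0x1db→b29/s1 L1-HIT; vc=[13]
#7 0xd7→b13/s1 VC-HIT; vc=[29]
#8 0x15a→b21/s1 MISS; vc=[29,13]
#9 0xda→b13/s1 VC-HIT; vc=[29,21]
#10 0xdc→b13/s1 L1-HIT; vc=[29,21]

OUTCOME = MISS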